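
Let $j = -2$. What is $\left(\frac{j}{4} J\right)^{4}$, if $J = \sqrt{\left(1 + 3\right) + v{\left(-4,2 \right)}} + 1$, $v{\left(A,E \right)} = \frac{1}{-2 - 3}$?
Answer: $\frac{239}{100} + \frac{6 \sqrt{95}}{25} \approx 4.7292$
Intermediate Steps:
$v{\left(A,E \right)} = - \frac{1}{5}$ ($v{\left(A,E \right)} = \frac{1}{-5} = - \frac{1}{5}$)
$J = 1 + \frac{\sqrt{95}}{5}$ ($J = \sqrt{\left(1 + 3\right) - \frac{1}{5}} + 1 = \sqrt{4 - \frac{1}{5}} + 1 = \sqrt{\frac{19}{5}} + 1 = \frac{\sqrt{95}}{5} + 1 = 1 + \frac{\sqrt{95}}{5} \approx 2.9494$)
$\left(\frac{j}{4} J\right)^{4} = \left(- \frac{2}{4} \left(1 + \frac{\sqrt{95}}{5}\right)\right)^{4} = \left(\left(-2\right) \frac{1}{4} \left(1 + \frac{\sqrt{95}}{5}\right)\right)^{4} = \left(- \frac{1 + \frac{\sqrt{95}}{5}}{2}\right)^{4} = \left(- \frac{1}{2} - \frac{\sqrt{95}}{10}\right)^{4}$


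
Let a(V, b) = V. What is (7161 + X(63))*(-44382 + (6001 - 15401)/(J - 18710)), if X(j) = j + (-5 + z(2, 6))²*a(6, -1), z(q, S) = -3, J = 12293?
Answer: -722227171184/2139 ≈ -3.3765e+8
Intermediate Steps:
X(j) = 384 + j (X(j) = j + (-5 - 3)²*6 = j + (-8)²*6 = j + 64*6 = j + 384 = 384 + j)
(7161 + X(63))*(-44382 + (6001 - 15401)/(J - 18710)) = (7161 + (384 + 63))*(-44382 + (6001 - 15401)/(12293 - 18710)) = (7161 + 447)*(-44382 - 9400/(-6417)) = 7608*(-44382 - 9400*(-1/6417)) = 7608*(-44382 + 9400/6417) = 7608*(-284789894/6417) = -722227171184/2139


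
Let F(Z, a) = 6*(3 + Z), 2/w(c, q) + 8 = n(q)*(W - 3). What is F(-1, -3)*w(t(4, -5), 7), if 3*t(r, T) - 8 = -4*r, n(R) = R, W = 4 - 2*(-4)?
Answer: 24/55 ≈ 0.43636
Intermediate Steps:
W = 12 (W = 4 + 8 = 12)
t(r, T) = 8/3 - 4*r/3 (t(r, T) = 8/3 + (-4*r)/3 = 8/3 - 4*r/3)
w(c, q) = 2/(-8 + 9*q) (w(c, q) = 2/(-8 + q*(12 - 3)) = 2/(-8 + q*9) = 2/(-8 + 9*q))
F(Z, a) = 18 + 6*Z
F(-1, -3)*w(t(4, -5), 7) = (18 + 6*(-1))*(2/(-8 + 9*7)) = (18 - 6)*(2/(-8 + 63)) = 12*(2/55) = 24/55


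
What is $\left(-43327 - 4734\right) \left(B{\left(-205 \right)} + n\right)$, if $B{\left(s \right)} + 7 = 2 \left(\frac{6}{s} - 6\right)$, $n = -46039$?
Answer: $\frac{453787252022}{205} \approx 2.2136 \cdot 10^{9}$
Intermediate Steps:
$B{\left(s \right)} = -19 + \frac{12}{s}$ ($B{\left(s \right)} = -7 + 2 \left(\frac{6}{s} - 6\right) = -7 + 2 \left(-6 + \frac{6}{s}\right) = -7 - \left(12 - \frac{12}{s}\right) = -19 + \frac{12}{s}$)
$\left(-43327 - 4734\right) \left(B{\left(-205 \right)} + n\right) = \left(-43327 - 4734\right) \left(\left(-19 + \frac{12}{-205}\right) - 46039\right) = - 48061 \left(\left(-19 + 12 \left(- \frac{1}{205}\right)\right) - 46039\right) = - 48061 \left(\left(-19 - \frac{12}{205}\right) - 46039\right) = - 48061 \left(- \frac{3907}{205} - 46039\right) = \left(-48061\right) \left(- \frac{9441902}{205}\right) = \frac{453787252022}{205}$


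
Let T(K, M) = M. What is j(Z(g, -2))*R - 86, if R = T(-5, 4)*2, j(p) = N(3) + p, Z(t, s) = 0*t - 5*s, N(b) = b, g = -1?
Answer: 18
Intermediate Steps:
Z(t, s) = -5*s (Z(t, s) = 0 - 5*s = -5*s)
j(p) = 3 + p
R = 8 (R = 4*2 = 8)
j(Z(g, -2))*R - 86 = (3 - 5*(-2))*8 - 86 = (3 + 10)*8 - 86 = 13*8 - 86 = 104 - 86 = 18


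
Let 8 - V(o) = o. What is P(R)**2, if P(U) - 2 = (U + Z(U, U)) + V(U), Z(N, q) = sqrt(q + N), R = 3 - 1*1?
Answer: 144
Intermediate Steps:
V(o) = 8 - o
R = 2 (R = 3 - 1 = 2)
Z(N, q) = sqrt(N + q)
P(U) = 10 + sqrt(2)*sqrt(U) (P(U) = 2 + ((U + sqrt(U + U)) + (8 - U)) = 2 + ((U + sqrt(2*U)) + (8 - U)) = 2 + ((U + sqrt(2)*sqrt(U)) + (8 - U)) = 2 + (8 + sqrt(2)*sqrt(U)) = 10 + sqrt(2)*sqrt(U))
P(R)**2 = (10 + sqrt(2)*sqrt(2))**2 = (10 + 2)**2 = 12**2 = 144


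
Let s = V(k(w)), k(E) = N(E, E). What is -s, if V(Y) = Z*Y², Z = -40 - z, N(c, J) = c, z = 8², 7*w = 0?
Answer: 0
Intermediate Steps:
w = 0 (w = (⅐)*0 = 0)
z = 64
Z = -104 (Z = -40 - 1*64 = -40 - 64 = -104)
k(E) = E
V(Y) = -104*Y²
s = 0 (s = -104*0² = -104*0 = 0)
-s = -1*0 = 0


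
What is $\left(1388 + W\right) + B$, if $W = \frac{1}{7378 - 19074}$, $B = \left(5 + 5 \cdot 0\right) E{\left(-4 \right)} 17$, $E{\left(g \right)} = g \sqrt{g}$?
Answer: $\frac{16234047}{11696} - 680 i \approx 1388.0 - 680.0 i$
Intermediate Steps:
$E{\left(g \right)} = g^{\frac{3}{2}}$
$B = - 680 i$ ($B = \left(5 + 5 \cdot 0\right) \left(-4\right)^{\frac{3}{2}} \cdot 17 = \left(5 + 0\right) \left(- 8 i\right) 17 = 5 \left(- 8 i\right) 17 = - 40 i 17 = - 680 i \approx - 680.0 i$)
$W = - \frac{1}{11696}$ ($W = \frac{1}{-11696} = - \frac{1}{11696} \approx -8.5499 \cdot 10^{-5}$)
$\left(1388 + W\right) + B = \left(1388 - \frac{1}{11696}\right) - 680 i = \frac{16234047}{11696} - 680 i$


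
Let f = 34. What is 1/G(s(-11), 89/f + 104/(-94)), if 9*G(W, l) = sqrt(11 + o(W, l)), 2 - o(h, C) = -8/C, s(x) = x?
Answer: 9*sqrt(106692285)/44179 ≈ 2.1042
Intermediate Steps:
o(h, C) = 2 + 8/C (o(h, C) = 2 - (-8)/C = 2 + 8/C)
G(W, l) = sqrt(13 + 8/l)/9 (G(W, l) = sqrt(11 + (2 + 8/l))/9 = sqrt(13 + 8/l)/9)
1/G(s(-11), 89/f + 104/(-94)) = 1/(sqrt(13 + 8/(89/34 + 104/(-94)))/9) = 1/(sqrt(13 + 8/(89*(1/34) + 104*(-1/94)))/9) = 1/(sqrt(13 + 8/(89/34 - 52/47))/9) = 1/(sqrt(13 + 8/(2415/1598))/9) = 1/(sqrt(13 + 8*(1598/2415))/9) = 1/(sqrt(13 + 12784/2415)/9) = 1/(sqrt(44179/2415)/9) = 1/((sqrt(106692285)/2415)/9) = 1/(sqrt(106692285)/21735) = 9*sqrt(106692285)/44179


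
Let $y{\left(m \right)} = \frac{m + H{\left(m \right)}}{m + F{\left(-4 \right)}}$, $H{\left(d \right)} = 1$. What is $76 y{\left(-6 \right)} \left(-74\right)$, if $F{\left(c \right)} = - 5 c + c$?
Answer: $2812$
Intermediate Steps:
$F{\left(c \right)} = - 4 c$
$y{\left(m \right)} = \frac{1 + m}{16 + m}$ ($y{\left(m \right)} = \frac{m + 1}{m - -16} = \frac{1 + m}{m + 16} = \frac{1 + m}{16 + m}$)
$76 y{\left(-6 \right)} \left(-74\right) = 76 \frac{1 - 6}{16 - 6} \left(-74\right) = 76 \cdot \frac{1}{10} \left(-5\right) \left(-74\right) = 76 \left(- \frac{1}{2}\right) \left(-74\right) = \left(-38\right) \left(-74\right) = 2812$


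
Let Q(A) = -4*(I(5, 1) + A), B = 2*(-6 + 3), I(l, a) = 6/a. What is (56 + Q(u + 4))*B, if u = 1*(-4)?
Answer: -192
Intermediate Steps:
u = -4
B = -6 (B = 2*(-3) = -6)
Q(A) = -24 - 4*A (Q(A) = -4*(6/1 + A) = -4*(6*1 + A) = -4*(6 + A) = -24 - 4*A)
(56 + Q(u + 4))*B = (56 + (-24 - 4*(-4 + 4)))*(-6) = (56 + (-24 - 4*0))*(-6) = (56 + (-24 + 0))*(-6) = (56 - 24)*(-6) = 32*(-6) = -192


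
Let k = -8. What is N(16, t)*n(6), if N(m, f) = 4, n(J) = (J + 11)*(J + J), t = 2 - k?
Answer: 816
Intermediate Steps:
t = 10 (t = 2 - 1*(-8) = 2 + 8 = 10)
n(J) = 2*J*(11 + J) (n(J) = (11 + J)*(2*J) = 2*J*(11 + J))
N(16, t)*n(6) = 4*(2*6*(11 + 6)) = 4*(2*6*17) = 4*204 = 816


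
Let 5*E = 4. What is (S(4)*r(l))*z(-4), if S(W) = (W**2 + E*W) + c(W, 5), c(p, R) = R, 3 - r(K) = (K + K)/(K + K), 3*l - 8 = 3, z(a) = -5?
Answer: -242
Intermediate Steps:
E = 4/5 (E = (1/5)*4 = 4/5 ≈ 0.80000)
l = 11/3 (l = 8/3 + (1/3)*3 = 8/3 + 1 = 11/3 ≈ 3.6667)
r(K) = 2 (r(K) = 3 - (K + K)/(K + K) = 3 - 2*K/(2*K) = 3 - 2*K*1/(2*K) = 3 - 1*1 = 3 - 1 = 2)
S(W) = 5 + W**2 + 4*W/5 (S(W) = (W**2 + 4*W/5) + 5 = 5 + W**2 + 4*W/5)
(S(4)*r(l))*z(-4) = ((5 + 4**2 + (4/5)*4)*2)*(-5) = ((5 + 16 + 16/5)*2)*(-5) = ((121/5)*2)*(-5) = (242/5)*(-5) = -242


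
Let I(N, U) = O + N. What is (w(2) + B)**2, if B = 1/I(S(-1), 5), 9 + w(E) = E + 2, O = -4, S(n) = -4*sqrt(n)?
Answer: (41 - I)**2/64 ≈ 26.25 - 1.2813*I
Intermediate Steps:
I(N, U) = -4 + N
w(E) = -7 + E (w(E) = -9 + (E + 2) = -9 + (2 + E) = -7 + E)
B = (-4 + 4*I)/32 (B = 1/(-4 - 4*I) = (-4 + 4*I)/32 ≈ -0.125 + 0.125*I)
(w(2) + B)**2 = ((-7 + 2) + (-1/8 + I/8))**2 = (-5 + (-1/8 + I/8))**2 = (-41/8 + I/8)**2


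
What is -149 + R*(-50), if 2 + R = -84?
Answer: 4151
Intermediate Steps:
R = -86 (R = -2 - 84 = -86)
-149 + R*(-50) = -149 - 86*(-50) = -149 + 4300 = 4151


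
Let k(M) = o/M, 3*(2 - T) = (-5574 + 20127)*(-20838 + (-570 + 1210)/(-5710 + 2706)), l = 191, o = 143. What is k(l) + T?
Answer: 14499901920693/143441 ≈ 1.0109e+8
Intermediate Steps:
T = 75915716300/751 (T = 2 - (-5574 + 20127)*(-20838 + (-570 + 1210)/(-5710 + 2706))/3 = 2 - 4851*(-20838 + 640/(-3004)) = 2 - 4851*(-20838 + 640*(-1/3004)) = 2 - 4851*(-20838 - 160/751) = 2 - 4851*(-15649498)/751 = 2 - ⅓*(-227747144394/751) = 2 + 75915714798/751 = 75915716300/751 ≈ 1.0109e+8)
k(M) = 143/M
k(l) + T = 143/191 + 75915716300/751 = 14499901920693/143441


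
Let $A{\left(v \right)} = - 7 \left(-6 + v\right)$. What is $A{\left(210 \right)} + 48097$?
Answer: $46669$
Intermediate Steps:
$A{\left(v \right)} = 42 - 7 v$
$A{\left(210 \right)} + 48097 = \left(42 - 1470\right) + 48097 = -1428 + 48097 = 46669$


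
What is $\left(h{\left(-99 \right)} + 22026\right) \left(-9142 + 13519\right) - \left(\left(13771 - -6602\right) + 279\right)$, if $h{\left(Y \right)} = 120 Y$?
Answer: $44388390$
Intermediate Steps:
$\left(h{\left(-99 \right)} + 22026\right) \left(-9142 + 13519\right) - \left(\left(13771 - -6602\right) + 279\right) = \left(120 \left(-99\right) + 22026\right) \left(-9142 + 13519\right) - \left(\left(13771 - -6602\right) + 279\right) = \left(-11880 + 22026\right) 4377 - \left(\left(13771 + \left(-595 + 7197\right)\right) + 279\right) = 10146 \cdot 4377 - \left(\left(13771 + 6602\right) + 279\right) = 44409042 - \left(20373 + 279\right) = 44409042 - 20652 = 44388390$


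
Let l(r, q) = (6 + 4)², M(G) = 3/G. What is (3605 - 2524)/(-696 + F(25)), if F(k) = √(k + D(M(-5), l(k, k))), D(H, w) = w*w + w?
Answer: -250792/158097 - 5405*√5/52699 ≈ -1.8157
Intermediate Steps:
l(r, q) = 100 (l(r, q) = 10² = 100)
D(H, w) = w + w² (D(H, w) = w² + w = w + w²)
F(k) = √(10100 + k) (F(k) = √(k + 100*(1 + 100)) = √(k + 100*101) = √(k + 10100) = √(10100 + k))
(3605 - 2524)/(-696 + F(25)) = (3605 - 2524)/(-696 + √(10100 + 25)) = 1081/(-696 + √10125) = 1081/(-696 + 45*√5)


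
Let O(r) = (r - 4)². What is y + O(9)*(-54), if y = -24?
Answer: -1374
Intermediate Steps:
O(r) = (-4 + r)²
y + O(9)*(-54) = -24 + (-4 + 9)²*(-54) = -24 + 5²*(-54) = -24 + 25*(-54) = -24 - 1350 = -1374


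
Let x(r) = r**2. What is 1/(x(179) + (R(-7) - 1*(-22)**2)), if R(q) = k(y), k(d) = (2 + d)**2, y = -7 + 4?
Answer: 1/31558 ≈ 3.1688e-5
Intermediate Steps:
y = -3
R(q) = 1 (R(q) = (2 - 3)**2 = (-1)**2 = 1)
1/(x(179) + (R(-7) - 1*(-22)**2)) = 1/(179**2 + (1 - 1*(-22)**2)) = 1/(32041 + (1 - 1*484)) = 1/(32041 + (1 - 484)) = 1/(32041 - 483) = 1/31558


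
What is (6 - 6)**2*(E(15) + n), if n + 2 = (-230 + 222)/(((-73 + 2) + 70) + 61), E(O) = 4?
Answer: 0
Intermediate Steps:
n = -32/15 (n = -2 + (-230 + 222)/(((-73 + 2) + 70) + 61) = -2 - 8/((-71 + 70) + 61) = -2 - 8/(-1 + 61) = -2 - 8/60 = -2 - 8*1/60 = -2 - 2/15 = -32/15 ≈ -2.1333)
(6 - 6)**2*(E(15) + n) = (6 - 6)**2*(4 - 32/15) = 0**2*(28/15) = 0*(28/15) = 0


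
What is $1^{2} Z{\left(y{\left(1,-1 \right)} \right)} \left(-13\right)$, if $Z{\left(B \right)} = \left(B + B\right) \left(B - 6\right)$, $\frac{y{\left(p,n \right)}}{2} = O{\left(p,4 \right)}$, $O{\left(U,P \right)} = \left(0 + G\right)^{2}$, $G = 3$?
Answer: $-5616$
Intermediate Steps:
$O{\left(U,P \right)} = 9$ ($O{\left(U,P \right)} = \left(0 + 3\right)^{2} = 3^{2} = 9$)
$y{\left(p,n \right)} = 18$ ($y{\left(p,n \right)} = 2 \cdot 9 = 18$)
$Z{\left(B \right)} = 2 B \left(-6 + B\right)$
$1^{2} Z{\left(y{\left(1,-1 \right)} \right)} \left(-13\right) = 1^{2} \cdot 2 \cdot 18 \left(-6 + 18\right) \left(-13\right) = 1 \cdot 2 \cdot 18 \cdot 12 \left(-13\right) = 1 \cdot 432 \left(-13\right) = 432 \left(-13\right) = -5616$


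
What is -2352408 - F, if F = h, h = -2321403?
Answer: -31005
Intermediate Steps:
F = -2321403
-2352408 - F = -2352408 - 1*(-2321403) = -2352408 + 2321403 = -31005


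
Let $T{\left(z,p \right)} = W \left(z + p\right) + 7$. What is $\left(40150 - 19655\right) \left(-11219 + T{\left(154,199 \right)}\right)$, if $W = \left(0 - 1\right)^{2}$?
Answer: $-222555205$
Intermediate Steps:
$W = 1$ ($W = \left(-1\right)^{2} = 1$)
$T{\left(z,p \right)} = 7 + p + z$ ($T{\left(z,p \right)} = 1 \left(z + p\right) + 7 = 1 \left(p + z\right) + 7 = \left(p + z\right) + 7 = 7 + p + z$)
$\left(40150 - 19655\right) \left(-11219 + T{\left(154,199 \right)}\right) = \left(40150 - 19655\right) \left(-11219 + \left(7 + 199 + 154\right)\right) = 20495 \left(-11219 + 360\right) = 20495 \left(-10859\right) = -222555205$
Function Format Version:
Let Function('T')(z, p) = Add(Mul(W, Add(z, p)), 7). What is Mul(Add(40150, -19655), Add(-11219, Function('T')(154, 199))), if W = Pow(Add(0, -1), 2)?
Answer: -222555205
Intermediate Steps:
W = 1 (W = Pow(-1, 2) = 1)
Function('T')(z, p) = Add(7, p, z) (Function('T')(z, p) = Add(Mul(1, Add(z, p)), 7) = Add(Mul(1, Add(p, z)), 7) = Add(Add(p, z), 7) = Add(7, p, z))
Mul(Add(40150, -19655), Add(-11219, Function('T')(154, 199))) = Mul(Add(40150, -19655), Add(-11219, Add(7, 199, 154))) = Mul(20495, Add(-11219, 360)) = Mul(20495, -10859) = -222555205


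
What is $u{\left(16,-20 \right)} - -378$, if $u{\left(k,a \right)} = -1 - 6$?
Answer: $371$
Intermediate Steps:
$u{\left(k,a \right)} = -7$
$u{\left(16,-20 \right)} - -378 = -7 - -378 = -7 + 378 = 371$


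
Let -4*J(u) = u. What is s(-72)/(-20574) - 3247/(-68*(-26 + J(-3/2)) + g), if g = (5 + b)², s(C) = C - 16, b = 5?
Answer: -66641638/37907595 ≈ -1.7580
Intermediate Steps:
J(u) = -u/4
s(C) = -16 + C
g = 100 (g = (5 + 5)² = 10² = 100)
s(-72)/(-20574) - 3247/(-68*(-26 + J(-3/2)) + g) = (-16 - 72)/(-20574) - 3247/(-68*(-26 - (-3)/(4*2)) + 100) = -88*(-1/20574) - 3247/(-68*(-26 - (-3)/(4*2)) + 100) = 44/10287 - 3247/(-68*(-26 - ¼*(-3/2)) + 100) = 44/10287 - 3247/(-68*(-26 + 3/8) + 100) = 44/10287 - 3247/(-68*(-205/8) + 100) = 44/10287 - 3247/(3485/2 + 100) = 44/10287 - 3247/3685/2 = 44/10287 - 3247*2/3685 = 44/10287 - 6494/3685 = -66641638/37907595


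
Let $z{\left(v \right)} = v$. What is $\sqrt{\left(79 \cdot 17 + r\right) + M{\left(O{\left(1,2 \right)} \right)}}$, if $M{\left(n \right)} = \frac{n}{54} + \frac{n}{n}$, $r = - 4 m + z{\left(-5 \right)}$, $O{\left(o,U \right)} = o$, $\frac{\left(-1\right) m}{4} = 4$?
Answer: $\frac{\sqrt{454578}}{18} \approx 37.457$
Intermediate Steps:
$m = -16$ ($m = \left(-4\right) 4 = -16$)
$r = 59$ ($r = \left(-4\right) \left(-16\right) - 5 = 64 - 5 = 59$)
$M{\left(n \right)} = 1 + \frac{n}{54}$ ($M{\left(n \right)} = n \frac{1}{54} + 1 = \frac{n}{54} + 1 = 1 + \frac{n}{54}$)
$\sqrt{\left(79 \cdot 17 + r\right) + M{\left(O{\left(1,2 \right)} \right)}} = \sqrt{\left(79 \cdot 17 + 59\right) + \left(1 + \frac{1}{54} \cdot 1\right)} = \sqrt{\left(1343 + 59\right) + \left(1 + \frac{1}{54}\right)} = \sqrt{1402 + \frac{55}{54}} = \sqrt{\frac{75763}{54}} = \frac{\sqrt{454578}}{18}$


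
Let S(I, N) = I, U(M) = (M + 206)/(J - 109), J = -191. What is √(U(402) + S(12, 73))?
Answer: 2*√561/15 ≈ 3.1581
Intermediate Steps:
U(M) = -103/150 - M/300 (U(M) = (M + 206)/(-191 - 109) = (206 + M)/(-300) = (206 + M)*(-1/300) = -103/150 - M/300)
√(U(402) + S(12, 73)) = √((-103/150 - 1/300*402) + 12) = √((-103/150 - 67/50) + 12) = √(-152/75 + 12) = √(748/75) = 2*√561/15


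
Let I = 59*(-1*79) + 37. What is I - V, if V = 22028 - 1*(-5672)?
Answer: -32324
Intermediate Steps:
V = 27700 (V = 22028 + 5672 = 27700)
I = -4624 (I = 59*(-79) + 37 = -4661 + 37 = -4624)
I - V = -4624 - 1*27700 = -4624 - 27700 = -32324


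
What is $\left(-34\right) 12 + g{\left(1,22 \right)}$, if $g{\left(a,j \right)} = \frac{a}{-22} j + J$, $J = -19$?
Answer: $-428$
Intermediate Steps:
$g{\left(a,j \right)} = -19 - \frac{a j}{22}$ ($g{\left(a,j \right)} = \frac{a}{-22} j - 19 = - \frac{a}{22} j - 19 = - \frac{a j}{22} - 19 = -19 - \frac{a j}{22}$)
$\left(-34\right) 12 + g{\left(1,22 \right)} = \left(-34\right) 12 - \left(19 + \frac{1}{22} \cdot 22\right) = -408 - 20 = -428$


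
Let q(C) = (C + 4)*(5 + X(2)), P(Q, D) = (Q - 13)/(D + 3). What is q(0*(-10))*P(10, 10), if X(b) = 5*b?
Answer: -180/13 ≈ -13.846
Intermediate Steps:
P(Q, D) = (-13 + Q)/(3 + D)
q(C) = 60 + 15*C (q(C) = (C + 4)*(5 + 5*2) = (4 + C)*(5 + 10) = (4 + C)*15 = 60 + 15*C)
q(0*(-10))*P(10, 10) = (60 + 15*(0*(-10)))*((-13 + 10)/(3 + 10)) = (60 + 15*0)*(-3/13) = (60 + 0)*((1/13)*(-3)) = 60*(-3/13) = -180/13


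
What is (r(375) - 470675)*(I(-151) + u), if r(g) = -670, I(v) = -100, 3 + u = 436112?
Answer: -205510662105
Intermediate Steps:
u = 436109 (u = -3 + 436112 = 436109)
(r(375) - 470675)*(I(-151) + u) = (-670 - 470675)*(-100 + 436109) = -471345*436009 = -205510662105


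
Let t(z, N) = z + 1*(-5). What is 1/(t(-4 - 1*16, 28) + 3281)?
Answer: 1/3256 ≈ 0.00030713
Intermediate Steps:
t(z, N) = -5 + z (t(z, N) = z - 5 = -5 + z)
1/(t(-4 - 1*16, 28) + 3281) = 1/((-5 + (-4 - 1*16)) + 3281) = 1/((-5 + (-4 - 16)) + 3281) = 1/((-5 - 20) + 3281) = 1/(-25 + 3281) = 1/3256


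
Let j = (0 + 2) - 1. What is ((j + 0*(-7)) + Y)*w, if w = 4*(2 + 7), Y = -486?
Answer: -17460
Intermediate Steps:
j = 1 (j = 2 - 1 = 1)
w = 36 (w = 4*9 = 36)
((j + 0*(-7)) + Y)*w = ((1 + 0*(-7)) - 486)*36 = ((1 + 0) - 486)*36 = (1 - 486)*36 = -485*36 = -17460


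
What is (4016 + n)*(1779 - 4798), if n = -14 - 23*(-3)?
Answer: -12290349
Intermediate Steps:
n = 55 (n = -14 + 69 = 55)
(4016 + n)*(1779 - 4798) = (4016 + 55)*(1779 - 4798) = 4071*(-3019) = -12290349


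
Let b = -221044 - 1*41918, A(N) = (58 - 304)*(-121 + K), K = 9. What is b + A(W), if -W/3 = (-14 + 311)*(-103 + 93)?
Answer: -235410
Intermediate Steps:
W = 8910 (W = -3*(-14 + 311)*(-103 + 93) = -891*(-10) = -3*(-2970) = 8910)
A(N) = 27552 (A(N) = (58 - 304)*(-121 + 9) = -246*(-112) = 27552)
b = -262962 (b = -221044 - 41918 = -262962)
b + A(W) = -262962 + 27552 = -235410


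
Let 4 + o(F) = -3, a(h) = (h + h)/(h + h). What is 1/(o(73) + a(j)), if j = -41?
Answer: -⅙ ≈ -0.16667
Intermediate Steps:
a(h) = 1 (a(h) = (2*h)/((2*h)) = (2*h)*(1/(2*h)) = 1)
o(F) = -7 (o(F) = -4 - 3 = -7)
1/(o(73) + a(j)) = 1/(-7 + 1) = 1/(-6) = -⅙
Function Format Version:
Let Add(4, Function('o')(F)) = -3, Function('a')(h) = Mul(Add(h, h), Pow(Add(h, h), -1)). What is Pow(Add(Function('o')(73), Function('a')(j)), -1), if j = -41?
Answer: Rational(-1, 6) ≈ -0.16667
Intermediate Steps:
Function('a')(h) = 1 (Function('a')(h) = Mul(Mul(2, h), Pow(Mul(2, h), -1)) = Mul(Mul(2, h), Mul(Rational(1, 2), Pow(h, -1))) = 1)
Function('o')(F) = -7 (Function('o')(F) = Add(-4, -3) = -7)
Pow(Add(Function('o')(73), Function('a')(j)), -1) = Pow(Add(-7, 1), -1) = Pow(-6, -1) = Rational(-1, 6)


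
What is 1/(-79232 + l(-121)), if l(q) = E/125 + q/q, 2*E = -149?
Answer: -250/19807899 ≈ -1.2621e-5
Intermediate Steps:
E = -149/2 (E = (½)*(-149) = -149/2 ≈ -74.500)
l(q) = 101/250 (l(q) = -149/2/125 + q/q = -149/2*1/125 + 1 = -149/250 + 1 = 101/250)
1/(-79232 + l(-121)) = 1/(-79232 + 101/250) = 1/(-19807899/250) = -250/19807899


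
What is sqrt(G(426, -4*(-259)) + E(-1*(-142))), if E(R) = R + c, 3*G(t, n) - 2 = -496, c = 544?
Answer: 2*sqrt(1173)/3 ≈ 22.833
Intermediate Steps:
G(t, n) = -494/3 (G(t, n) = 2/3 + (1/3)*(-496) = 2/3 - 496/3 = -494/3)
E(R) = 544 + R (E(R) = R + 544 = 544 + R)
sqrt(G(426, -4*(-259)) + E(-1*(-142))) = sqrt(-494/3 + (544 - 1*(-142))) = sqrt(-494/3 + (544 + 142)) = sqrt(-494/3 + 686) = sqrt(1564/3) = 2*sqrt(1173)/3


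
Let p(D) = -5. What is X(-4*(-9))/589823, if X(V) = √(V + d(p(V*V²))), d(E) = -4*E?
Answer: 2*√14/589823 ≈ 1.2687e-5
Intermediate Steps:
X(V) = √(20 + V) (X(V) = √(V - 4*(-5)) = √(V + 20) = √(20 + V))
X(-4*(-9))/589823 = √(20 - 4*(-9))/589823 = √(20 + 36)*(1/589823) = √56*(1/589823) = (2*√14)*(1/589823) = 2*√14/589823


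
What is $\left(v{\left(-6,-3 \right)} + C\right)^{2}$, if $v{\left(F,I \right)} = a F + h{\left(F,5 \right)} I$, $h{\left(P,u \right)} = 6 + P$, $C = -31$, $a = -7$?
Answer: $121$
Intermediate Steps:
$v{\left(F,I \right)} = - 7 F + I \left(6 + F\right)$ ($v{\left(F,I \right)} = - 7 F + \left(6 + F\right) I = - 7 F + I \left(6 + F\right)$)
$\left(v{\left(-6,-3 \right)} + C\right)^{2} = \left(\left(\left(-7\right) \left(-6\right) - 3 \left(6 - 6\right)\right) - 31\right)^{2} = \left(\left(42 - 0\right) - 31\right)^{2} = \left(\left(42 + 0\right) - 31\right)^{2} = \left(42 - 31\right)^{2} = 11^{2} = 121$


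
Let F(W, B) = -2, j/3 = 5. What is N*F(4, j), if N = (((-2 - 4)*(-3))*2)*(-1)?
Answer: 72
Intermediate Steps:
j = 15 (j = 3*5 = 15)
N = -36 (N = (-6*(-3)*2)*(-1) = (18*2)*(-1) = 36*(-1) = -36)
N*F(4, j) = -36*(-2) = 72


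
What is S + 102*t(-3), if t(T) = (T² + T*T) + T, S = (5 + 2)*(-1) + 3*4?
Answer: 1535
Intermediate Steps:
S = 5 (S = 7*(-1) + 12 = -7 + 12 = 5)
t(T) = T + 2*T² (t(T) = (T² + T²) + T = 2*T² + T = T + 2*T²)
S + 102*t(-3) = 5 + 102*(-3*(1 + 2*(-3))) = 5 + 102*(-3*(1 - 6)) = 5 + 102*(-3*(-5)) = 5 + 102*15 = 5 + 1530 = 1535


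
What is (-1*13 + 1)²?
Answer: 144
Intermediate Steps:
(-1*13 + 1)² = (-13 + 1)² = (-12)² = 144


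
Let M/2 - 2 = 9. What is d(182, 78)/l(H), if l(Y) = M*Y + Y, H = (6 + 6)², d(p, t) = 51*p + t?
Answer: 65/23 ≈ 2.8261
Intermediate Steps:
M = 22 (M = 4 + 2*9 = 4 + 18 = 22)
d(p, t) = t + 51*p
H = 144 (H = 12² = 144)
l(Y) = 23*Y (l(Y) = 22*Y + Y = 23*Y)
d(182, 78)/l(H) = (78 + 51*182)/((23*144)) = (78 + 9282)/3312 = 9360*(1/3312) = 65/23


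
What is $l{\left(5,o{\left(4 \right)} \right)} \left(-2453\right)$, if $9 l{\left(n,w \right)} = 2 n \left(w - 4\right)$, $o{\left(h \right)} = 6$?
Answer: $- \frac{49060}{9} \approx -5451.1$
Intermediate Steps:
$l{\left(n,w \right)} = \frac{2 n \left(-4 + w\right)}{9}$ ($l{\left(n,w \right)} = \frac{2 n \left(w - 4\right)}{9} = \frac{2 n \left(-4 + w\right)}{9}$)
$l{\left(5,o{\left(4 \right)} \right)} \left(-2453\right) = \frac{2}{9} \cdot 5 \left(-4 + 6\right) \left(-2453\right) = \frac{2}{9} \cdot 5 \cdot 2 \left(-2453\right) = \frac{20}{9} \left(-2453\right) = - \frac{49060}{9}$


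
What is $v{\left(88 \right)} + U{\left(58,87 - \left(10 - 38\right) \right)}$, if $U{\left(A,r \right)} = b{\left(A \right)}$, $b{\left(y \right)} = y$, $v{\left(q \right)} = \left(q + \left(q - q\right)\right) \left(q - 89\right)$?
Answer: $-30$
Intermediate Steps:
$v{\left(q \right)} = q \left(-89 + q\right)$ ($v{\left(q \right)} = \left(q + 0\right) \left(-89 + q\right) = q \left(-89 + q\right)$)
$U{\left(A,r \right)} = A$
$v{\left(88 \right)} + U{\left(58,87 - \left(10 - 38\right) \right)} = 88 \left(-89 + 88\right) + 58 = 88 \left(-1\right) + 58 = -88 + 58 = -30$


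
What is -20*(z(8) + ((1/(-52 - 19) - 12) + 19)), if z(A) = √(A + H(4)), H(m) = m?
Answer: -9920/71 - 40*√3 ≈ -209.00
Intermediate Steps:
z(A) = √(4 + A) (z(A) = √(A + 4) = √(4 + A))
-20*(z(8) + ((1/(-52 - 19) - 12) + 19)) = -20*(√(4 + 8) + ((1/(-52 - 19) - 12) + 19)) = -20*(√12 + ((1/(-71) - 12) + 19)) = -20*(2*√3 + ((-1/71 - 12) + 19)) = -20*(2*√3 + (-853/71 + 19)) = -20*(2*√3 + 496/71) = -20*(496/71 + 2*√3) = -9920/71 - 40*√3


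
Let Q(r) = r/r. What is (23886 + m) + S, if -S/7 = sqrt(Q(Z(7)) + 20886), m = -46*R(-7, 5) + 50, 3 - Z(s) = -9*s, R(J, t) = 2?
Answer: 23844 - 7*sqrt(20887) ≈ 22832.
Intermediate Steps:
Z(s) = 3 + 9*s (Z(s) = 3 - (-9)*s = 3 + 9*s)
Q(r) = 1
m = -42 (m = -46*2 + 50 = -92 + 50 = -42)
S = -7*sqrt(20887) (S = -7*sqrt(1 + 20886) = -7*sqrt(20887) ≈ -1011.7)
(23886 + m) + S = (23886 - 42) - 7*sqrt(20887) = 23844 - 7*sqrt(20887)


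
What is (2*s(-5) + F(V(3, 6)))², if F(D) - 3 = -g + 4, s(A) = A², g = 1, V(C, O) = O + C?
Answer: 3136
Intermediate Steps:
V(C, O) = C + O
F(D) = 6 (F(D) = 3 + (-1*1 + 4) = 3 + (-1 + 4) = 3 + 3 = 6)
(2*s(-5) + F(V(3, 6)))² = (2*(-5)² + 6)² = (2*25 + 6)² = (50 + 6)² = 56² = 3136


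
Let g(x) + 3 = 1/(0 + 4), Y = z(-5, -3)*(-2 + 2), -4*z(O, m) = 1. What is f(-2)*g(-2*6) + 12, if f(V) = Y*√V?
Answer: 12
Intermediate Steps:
z(O, m) = -¼ (z(O, m) = -¼*1 = -¼)
Y = 0 (Y = -(-2 + 2)/4 = -¼*0 = 0)
f(V) = 0 (f(V) = 0*√V = 0)
g(x) = -11/4 (g(x) = -3 + 1/(0 + 4) = -3 + 1/4 = -3 + ¼ = -11/4)
f(-2)*g(-2*6) + 12 = 0*(-11/4) + 12 = 0 + 12 = 12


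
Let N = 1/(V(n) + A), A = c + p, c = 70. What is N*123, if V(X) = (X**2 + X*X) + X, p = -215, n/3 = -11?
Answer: 123/2000 ≈ 0.061500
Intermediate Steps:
n = -33 (n = 3*(-11) = -33)
V(X) = X + 2*X**2 (V(X) = (X**2 + X**2) + X = 2*X**2 + X = X + 2*X**2)
A = -145 (A = 70 - 215 = -145)
N = 1/2000 (N = 1/(-33*(1 + 2*(-33)) - 145) = 1/(-33*(1 - 66) - 145) = 1/(-33*(-65) - 145) = 1/(2145 - 145) = 1/2000 ≈ 0.00050000)
N*123 = (1/2000)*123 = 123/2000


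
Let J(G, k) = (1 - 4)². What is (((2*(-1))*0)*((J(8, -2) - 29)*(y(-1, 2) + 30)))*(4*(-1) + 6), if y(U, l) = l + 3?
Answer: 0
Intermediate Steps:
J(G, k) = 9 (J(G, k) = (-3)² = 9)
y(U, l) = 3 + l
(((2*(-1))*0)*((J(8, -2) - 29)*(y(-1, 2) + 30)))*(4*(-1) + 6) = (((2*(-1))*0)*((9 - 29)*((3 + 2) + 30)))*(4*(-1) + 6) = ((-2*0)*(-20*(5 + 30)))*(-4 + 6) = (0*(-20*35))*2 = (0*(-700))*2 = 0*2 = 0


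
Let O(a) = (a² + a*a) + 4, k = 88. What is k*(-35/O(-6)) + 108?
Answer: 1282/19 ≈ 67.474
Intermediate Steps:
O(a) = 4 + 2*a² (O(a) = (a² + a²) + 4 = 2*a² + 4 = 4 + 2*a²)
k*(-35/O(-6)) + 108 = 88*(-35/(4 + 2*(-6)²)) + 108 = 88*(-35/(4 + 2*36)) + 108 = 88*(-35/(4 + 72)) + 108 = 88*(-35/76) + 108 = -770/19 + 108 = 1282/19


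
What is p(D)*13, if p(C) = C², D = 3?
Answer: 117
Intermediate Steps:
p(D)*13 = 3²*13 = 9*13 = 117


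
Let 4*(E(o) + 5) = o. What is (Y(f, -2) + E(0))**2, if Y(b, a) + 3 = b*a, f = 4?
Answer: 256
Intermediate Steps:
Y(b, a) = -3 + a*b (Y(b, a) = -3 + b*a = -3 + a*b)
E(o) = -5 + o/4
(Y(f, -2) + E(0))**2 = ((-3 - 2*4) + (-5 + (1/4)*0))**2 = ((-3 - 8) + (-5 + 0))**2 = (-11 - 5)**2 = (-16)**2 = 256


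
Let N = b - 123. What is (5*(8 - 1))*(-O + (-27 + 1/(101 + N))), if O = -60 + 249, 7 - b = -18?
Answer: -22645/3 ≈ -7548.3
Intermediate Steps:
b = 25 (b = 7 - 1*(-18) = 7 + 18 = 25)
N = -98 (N = 25 - 123 = -98)
O = 189
(5*(8 - 1))*(-O + (-27 + 1/(101 + N))) = (5*(8 - 1))*(-1*189 + (-27 + 1/(101 - 98))) = (5*7)*(-189 + (-27 + 1/3)) = 35*(-189 + (-27 + ⅓)) = 35*(-189 - 80/3) = 35*(-647/3) = -22645/3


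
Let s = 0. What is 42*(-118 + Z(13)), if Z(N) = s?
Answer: -4956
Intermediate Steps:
Z(N) = 0
42*(-118 + Z(13)) = 42*(-118 + 0) = 42*(-118) = -4956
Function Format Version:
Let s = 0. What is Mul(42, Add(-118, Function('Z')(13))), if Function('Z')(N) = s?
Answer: -4956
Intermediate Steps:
Function('Z')(N) = 0
Mul(42, Add(-118, Function('Z')(13))) = Mul(42, Add(-118, 0)) = Mul(42, -118) = -4956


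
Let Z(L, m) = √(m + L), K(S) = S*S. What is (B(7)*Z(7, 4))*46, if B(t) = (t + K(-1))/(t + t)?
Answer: 184*√11/7 ≈ 87.180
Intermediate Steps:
K(S) = S²
Z(L, m) = √(L + m)
B(t) = (1 + t)/(2*t) (B(t) = (t + (-1)²)/(t + t) = (t + 1)/((2*t)) = (1 + t)*(1/(2*t)) = (1 + t)/(2*t))
(B(7)*Z(7, 4))*46 = (((½)*(1 + 7)/7)*√(7 + 4))*46 = (((½)*(⅐)*8)*√11)*46 = (4*√11/7)*46 = 184*√11/7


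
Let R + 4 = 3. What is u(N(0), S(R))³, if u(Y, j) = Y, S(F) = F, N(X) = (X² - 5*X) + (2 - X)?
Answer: 8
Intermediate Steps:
N(X) = 2 + X² - 6*X
R = -1 (R = -4 + 3 = -1)
u(N(0), S(R))³ = (2 + 0² - 6*0)³ = (2 + 0 + 0)³ = 2³ = 8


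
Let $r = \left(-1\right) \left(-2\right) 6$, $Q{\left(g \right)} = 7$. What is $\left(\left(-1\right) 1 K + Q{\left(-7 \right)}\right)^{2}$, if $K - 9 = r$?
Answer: $196$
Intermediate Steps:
$r = 12$ ($r = 2 \cdot 6 = 12$)
$K = 21$ ($K = 9 + 12 = 21$)
$\left(\left(-1\right) 1 K + Q{\left(-7 \right)}\right)^{2} = \left(\left(-1\right) 1 \cdot 21 + 7\right)^{2} = \left(\left(-1\right) 21 + 7\right)^{2} = \left(-21 + 7\right)^{2} = \left(-14\right)^{2} = 196$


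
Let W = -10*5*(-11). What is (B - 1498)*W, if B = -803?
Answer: -1265550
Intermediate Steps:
W = 550 (W = -50*(-11) = 550)
(B - 1498)*W = (-803 - 1498)*550 = -2301*550 = -1265550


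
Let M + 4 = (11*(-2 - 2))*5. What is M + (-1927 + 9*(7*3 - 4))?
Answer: -1998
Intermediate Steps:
M = -224 (M = -4 + (11*(-2 - 2))*5 = -4 + (11*(-4))*5 = -4 - 44*5 = -4 - 220 = -224)
M + (-1927 + 9*(7*3 - 4)) = -224 + (-1927 + 9*(7*3 - 4)) = -224 + (-1927 + 9*(21 - 4)) = -224 + (-1927 + 9*17) = -224 + (-1927 + 153) = -224 - 1774 = -1998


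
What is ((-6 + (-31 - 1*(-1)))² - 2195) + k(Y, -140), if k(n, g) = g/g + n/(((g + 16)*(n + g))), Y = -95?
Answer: -5233563/5828 ≈ -898.00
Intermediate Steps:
k(n, g) = 1 + n/((16 + g)*(g + n)) (k(n, g) = 1 + n/(((16 + g)*(g + n))) = 1 + n*(1/((16 + g)*(g + n))) = 1 + n/((16 + g)*(g + n)))
((-6 + (-31 - 1*(-1)))² - 2195) + k(Y, -140) = ((-6 + (-31 - 1*(-1)))² - 2195) + ((-140)² + 16*(-140) + 17*(-95) - 140*(-95))/((-140)² + 16*(-140) + 16*(-95) - 140*(-95)) = ((-6 + (-31 + 1))² - 2195) + (19600 - 2240 - 1615 + 13300)/(19600 - 2240 - 1520 + 13300) = ((-6 - 30)² - 2195) + 29045/29140 = ((-36)² - 2195) + (1/29140)*29045 = (1296 - 2195) + 5809/5828 = -899 + 5809/5828 = -5233563/5828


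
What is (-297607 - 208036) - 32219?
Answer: -537862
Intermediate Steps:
(-297607 - 208036) - 32219 = -505643 - 32219 = -537862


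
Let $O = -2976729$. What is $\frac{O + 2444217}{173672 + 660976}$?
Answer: $- \frac{22188}{34777} \approx -0.63801$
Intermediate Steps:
$\frac{O + 2444217}{173672 + 660976} = \frac{-2976729 + 2444217}{173672 + 660976} = - \frac{532512}{834648} = \left(-532512\right) \frac{1}{834648} = - \frac{22188}{34777}$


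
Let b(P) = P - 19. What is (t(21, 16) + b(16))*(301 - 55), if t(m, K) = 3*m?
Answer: 14760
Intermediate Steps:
b(P) = -19 + P
(t(21, 16) + b(16))*(301 - 55) = (3*21 + (-19 + 16))*(301 - 55) = (63 - 3)*246 = 60*246 = 14760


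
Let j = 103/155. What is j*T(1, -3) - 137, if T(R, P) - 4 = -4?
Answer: -137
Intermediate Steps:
j = 103/155 (j = 103*(1/155) = 103/155 ≈ 0.66452)
T(R, P) = 0 (T(R, P) = 4 - 4 = 0)
j*T(1, -3) - 137 = (103/155)*0 - 137 = 0 - 137 = -137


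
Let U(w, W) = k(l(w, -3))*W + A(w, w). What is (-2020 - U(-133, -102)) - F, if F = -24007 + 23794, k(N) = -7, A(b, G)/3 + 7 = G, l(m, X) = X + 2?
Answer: -2101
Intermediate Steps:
l(m, X) = 2 + X
A(b, G) = -21 + 3*G
U(w, W) = -21 - 7*W + 3*w (U(w, W) = -7*W + (-21 + 3*w) = -21 - 7*W + 3*w)
F = -213
(-2020 - U(-133, -102)) - F = (-2020 - (-21 - 7*(-102) + 3*(-133))) - 1*(-213) = (-2020 - (-21 + 714 - 399)) + 213 = (-2020 - 1*294) + 213 = (-2020 - 294) + 213 = -2314 + 213 = -2101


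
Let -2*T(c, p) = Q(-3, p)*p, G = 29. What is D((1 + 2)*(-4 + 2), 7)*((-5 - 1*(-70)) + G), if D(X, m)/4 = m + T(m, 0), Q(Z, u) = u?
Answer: 2632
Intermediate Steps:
T(c, p) = -p**2/2 (T(c, p) = -p*p/2 = -p**2/2)
D(X, m) = 4*m (D(X, m) = 4*(m - 1/2*0**2) = 4*(m - 1/2*0) = 4*(m + 0) = 4*m)
D((1 + 2)*(-4 + 2), 7)*((-5 - 1*(-70)) + G) = (4*7)*((-5 - 1*(-70)) + 29) = 28*((-5 + 70) + 29) = 28*(65 + 29) = 28*94 = 2632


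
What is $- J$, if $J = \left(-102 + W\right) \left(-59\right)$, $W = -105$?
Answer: $-12213$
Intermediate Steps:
$J = 12213$ ($J = \left(-102 - 105\right) \left(-59\right) = \left(-207\right) \left(-59\right) = 12213$)
$- J = \left(-1\right) 12213 = -12213$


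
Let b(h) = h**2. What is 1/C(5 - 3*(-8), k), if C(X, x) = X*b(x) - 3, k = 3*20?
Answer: 1/104397 ≈ 9.5788e-6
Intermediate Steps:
k = 60
C(X, x) = -3 + X*x**2 (C(X, x) = X*x**2 - 3 = -3 + X*x**2)
1/C(5 - 3*(-8), k) = 1/(-3 + (5 - 3*(-8))*60**2) = 1/(-3 + (5 + 24)*3600) = 1/(-3 + 29*3600) = 1/(-3 + 104400) = 1/104397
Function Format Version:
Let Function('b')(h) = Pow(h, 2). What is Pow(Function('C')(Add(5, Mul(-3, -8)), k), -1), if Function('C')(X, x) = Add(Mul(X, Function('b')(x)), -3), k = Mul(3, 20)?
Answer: Rational(1, 104397) ≈ 9.5788e-6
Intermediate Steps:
k = 60
Function('C')(X, x) = Add(-3, Mul(X, Pow(x, 2))) (Function('C')(X, x) = Add(Mul(X, Pow(x, 2)), -3) = Add(-3, Mul(X, Pow(x, 2))))
Pow(Function('C')(Add(5, Mul(-3, -8)), k), -1) = Pow(Add(-3, Mul(Add(5, Mul(-3, -8)), Pow(60, 2))), -1) = Pow(Add(-3, Mul(Add(5, 24), 3600)), -1) = Pow(Add(-3, Mul(29, 3600)), -1) = Pow(Add(-3, 104400), -1) = Pow(104397, -1) = Rational(1, 104397)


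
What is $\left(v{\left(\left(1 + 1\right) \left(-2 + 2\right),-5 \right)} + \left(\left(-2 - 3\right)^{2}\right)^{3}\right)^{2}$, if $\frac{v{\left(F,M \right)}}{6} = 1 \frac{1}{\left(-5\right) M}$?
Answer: $\frac{152592578161}{625} \approx 2.4415 \cdot 10^{8}$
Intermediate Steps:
$v{\left(F,M \right)} = - \frac{6}{5 M}$ ($v{\left(F,M \right)} = 6 \cdot 1 \frac{1}{\left(-5\right) M} = 6 \cdot 1 \left(- \frac{1}{5 M}\right) = 6 \left(- \frac{1}{5 M}\right) = - \frac{6}{5 M}$)
$\left(v{\left(\left(1 + 1\right) \left(-2 + 2\right),-5 \right)} + \left(\left(-2 - 3\right)^{2}\right)^{3}\right)^{2} = \left(- \frac{6}{5 \left(-5\right)} + \left(\left(-2 - 3\right)^{2}\right)^{3}\right)^{2} = \left(\left(- \frac{6}{5}\right) \left(- \frac{1}{5}\right) + \left(\left(-5\right)^{2}\right)^{3}\right)^{2} = \left(\frac{6}{25} + 25^{3}\right)^{2} = \left(\frac{6}{25} + 15625\right)^{2} = \left(\frac{390631}{25}\right)^{2} = \frac{152592578161}{625}$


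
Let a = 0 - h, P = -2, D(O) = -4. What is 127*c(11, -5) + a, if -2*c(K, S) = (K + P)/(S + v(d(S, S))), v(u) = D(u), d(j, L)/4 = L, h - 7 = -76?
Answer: 265/2 ≈ 132.50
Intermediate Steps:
h = -69 (h = 7 - 76 = -69)
d(j, L) = 4*L
v(u) = -4
c(K, S) = -(-2 + K)/(2*(-4 + S)) (c(K, S) = -(K - 2)/(2*(S - 4)) = -(-2 + K)/(2*(-4 + S)))
a = 69 (a = 0 - 1*(-69) = 0 + 69 = 69)
127*c(11, -5) + a = 127*((2 - 1*11)/(2*(-4 - 5))) + 69 = 127*((½)*(2 - 11)/(-9)) + 69 = 127*((½)*(-⅑)*(-9)) + 69 = 127*(½) + 69 = 127/2 + 69 = 265/2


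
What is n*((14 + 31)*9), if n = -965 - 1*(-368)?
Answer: -241785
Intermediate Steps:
n = -597 (n = -965 + 368 = -597)
n*((14 + 31)*9) = -597*(14 + 31)*9 = -26865*9 = -597*405 = -241785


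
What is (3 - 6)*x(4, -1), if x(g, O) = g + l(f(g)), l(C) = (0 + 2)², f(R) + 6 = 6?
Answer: -24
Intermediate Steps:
f(R) = 0 (f(R) = -6 + 6 = 0)
l(C) = 4 (l(C) = 2² = 4)
x(g, O) = 4 + g (x(g, O) = g + 4 = 4 + g)
(3 - 6)*x(4, -1) = (3 - 6)*(4 + 4) = -3*8 = -24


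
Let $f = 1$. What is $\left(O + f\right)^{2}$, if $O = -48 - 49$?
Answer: $9216$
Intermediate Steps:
$O = -97$
$\left(O + f\right)^{2} = \left(-97 + 1\right)^{2} = \left(-96\right)^{2} = 9216$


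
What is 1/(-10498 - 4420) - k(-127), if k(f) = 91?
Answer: -1357539/14918 ≈ -91.000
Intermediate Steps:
1/(-10498 - 4420) - k(-127) = 1/(-10498 - 4420) - 1*91 = 1/(-14918) - 91 = -1/14918 - 91 = -1357539/14918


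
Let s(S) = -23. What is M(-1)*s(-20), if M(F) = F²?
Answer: -23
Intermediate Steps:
M(-1)*s(-20) = (-1)²*(-23) = 1*(-23) = -23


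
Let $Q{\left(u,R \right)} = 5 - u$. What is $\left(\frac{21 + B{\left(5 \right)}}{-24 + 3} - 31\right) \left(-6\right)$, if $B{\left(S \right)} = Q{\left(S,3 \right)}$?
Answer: $192$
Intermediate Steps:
$B{\left(S \right)} = 5 - S$
$\left(\frac{21 + B{\left(5 \right)}}{-24 + 3} - 31\right) \left(-6\right) = \left(\frac{21 + \left(5 - 5\right)}{-24 + 3} - 31\right) \left(-6\right) = \left(\frac{21 + \left(5 - 5\right)}{-21} - 31\right) \left(-6\right) = \left(\left(21 + 0\right) \left(- \frac{1}{21}\right) - 31\right) \left(-6\right) = \left(21 \left(- \frac{1}{21}\right) - 31\right) \left(-6\right) = \left(-1 - 31\right) \left(-6\right) = \left(-32\right) \left(-6\right) = 192$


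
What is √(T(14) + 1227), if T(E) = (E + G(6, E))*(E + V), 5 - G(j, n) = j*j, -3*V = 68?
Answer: √12369/3 ≈ 37.072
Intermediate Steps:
V = -68/3 (V = -⅓*68 = -68/3 ≈ -22.667)
G(j, n) = 5 - j² (G(j, n) = 5 - j*j = 5 - j²)
T(E) = (-31 + E)*(-68/3 + E) (T(E) = (E + (5 - 1*6²))*(E - 68/3) = (E + (5 - 1*36))*(-68/3 + E) = (E + (5 - 36))*(-68/3 + E) = (E - 31)*(-68/3 + E) = (-31 + E)*(-68/3 + E))
√(T(14) + 1227) = √((2108/3 + 14² - 161/3*14) + 1227) = √((2108/3 + 196 - 2254/3) + 1227) = √(442/3 + 1227) = √(4123/3) = √12369/3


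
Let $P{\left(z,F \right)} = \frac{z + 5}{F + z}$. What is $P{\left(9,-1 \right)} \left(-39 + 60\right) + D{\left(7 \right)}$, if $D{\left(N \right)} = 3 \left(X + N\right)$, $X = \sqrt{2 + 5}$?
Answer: $\frac{231}{4} + 3 \sqrt{7} \approx 65.687$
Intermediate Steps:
$X = \sqrt{7} \approx 2.6458$
$P{\left(z,F \right)} = \frac{5 + z}{F + z}$
$D{\left(N \right)} = 3 N + 3 \sqrt{7}$ ($D{\left(N \right)} = 3 \left(\sqrt{7} + N\right) = 3 \left(N + \sqrt{7}\right) = 3 N + 3 \sqrt{7}$)
$P{\left(9,-1 \right)} \left(-39 + 60\right) + D{\left(7 \right)} = \frac{5 + 9}{-1 + 9} \left(-39 + 60\right) + \left(3 \cdot 7 + 3 \sqrt{7}\right) = \frac{1}{8} \cdot 14 \cdot 21 + \left(21 + 3 \sqrt{7}\right) = \frac{7}{4} \cdot 21 + \left(21 + 3 \sqrt{7}\right) = \frac{147}{4} + \left(21 + 3 \sqrt{7}\right) = \frac{231}{4} + 3 \sqrt{7}$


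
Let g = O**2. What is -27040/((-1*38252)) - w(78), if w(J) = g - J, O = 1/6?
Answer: 27086701/344268 ≈ 78.679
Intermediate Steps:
O = 1/6 ≈ 0.16667
g = 1/36 (g = (1/6)**2 = 1/36 ≈ 0.027778)
w(J) = 1/36 - J
-27040/((-1*38252)) - w(78) = -27040/((-1*38252)) - (1/36 - 1*78) = -27040/(-38252) - (1/36 - 78) = -27040*(-1/38252) - 1*(-2807/36) = 6760/9563 + 2807/36 = 27086701/344268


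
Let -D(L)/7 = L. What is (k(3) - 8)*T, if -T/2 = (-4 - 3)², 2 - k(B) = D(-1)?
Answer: 1274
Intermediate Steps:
D(L) = -7*L
k(B) = -5 (k(B) = 2 - (-7)*(-1) = 2 - 1*7 = 2 - 7 = -5)
T = -98 (T = -2*(-4 - 3)² = -2*(-7)² = -2*49 = -98)
(k(3) - 8)*T = (-5 - 8)*(-98) = -13*(-98) = 1274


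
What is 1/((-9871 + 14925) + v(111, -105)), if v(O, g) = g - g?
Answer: 1/5054 ≈ 0.00019786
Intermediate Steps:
v(O, g) = 0
1/((-9871 + 14925) + v(111, -105)) = 1/((-9871 + 14925) + 0) = 1/(5054 + 0) = 1/5054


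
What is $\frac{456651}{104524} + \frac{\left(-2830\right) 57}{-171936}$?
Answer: $\frac{3973979699}{748809936} \approx 5.3071$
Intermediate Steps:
$\frac{456651}{104524} + \frac{\left(-2830\right) 57}{-171936} = 456651 \cdot \frac{1}{104524} - - \frac{26885}{28656} = \frac{456651}{104524} + \frac{26885}{28656} = \frac{3973979699}{748809936}$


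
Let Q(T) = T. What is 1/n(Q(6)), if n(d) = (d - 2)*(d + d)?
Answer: 1/48 ≈ 0.020833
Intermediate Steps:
n(d) = 2*d*(-2 + d) (n(d) = (-2 + d)*(2*d) = 2*d*(-2 + d))
1/n(Q(6)) = 1/(2*6*(-2 + 6)) = 1/(2*6*4) = 1/48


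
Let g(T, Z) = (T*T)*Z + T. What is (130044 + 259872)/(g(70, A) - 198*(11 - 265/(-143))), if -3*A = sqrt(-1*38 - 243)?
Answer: -366945853482/287381846621 + 242167079700*I*sqrt(281)/287381846621 ≈ -1.2769 + 14.126*I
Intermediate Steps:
A = -I*sqrt(281)/3 (A = -sqrt(-1*38 - 243)/3 = -sqrt(-38 - 243)/3 = -I*sqrt(281)/3 ≈ -5.5877*I)
g(T, Z) = T + Z*T**2 (g(T, Z) = T**2*Z + T = Z*T**2 + T = T + Z*T**2)
(130044 + 259872)/(g(70, A) - 198*(11 - 265/(-143))) = (130044 + 259872)/(70*(1 + 70*(-I*sqrt(281)/3)) - 198*(11 - 265/(-143))) = 389916/(70*(1 - 70*I*sqrt(281)/3) - 198*(11 - 265*(-1/143))) = 389916/((70 - 4900*I*sqrt(281)/3) - 198*(11 + 265/143)) = 389916/((70 - 4900*I*sqrt(281)/3) - 198*1838/143) = 389916/((70 - 4900*I*sqrt(281)/3) - 33084/13) = 389916/(-32174/13 - 4900*I*sqrt(281)/3)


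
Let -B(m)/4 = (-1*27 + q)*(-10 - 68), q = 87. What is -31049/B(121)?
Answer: -31049/18720 ≈ -1.6586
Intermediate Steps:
B(m) = 18720 (B(m) = -4*(-1*27 + 87)*(-10 - 68) = -4*(-27 + 87)*(-78) = -240*(-78) = -4*(-4680) = 18720)
-31049/B(121) = -31049/18720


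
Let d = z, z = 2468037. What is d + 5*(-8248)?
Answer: 2426797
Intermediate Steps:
d = 2468037
d + 5*(-8248) = 2468037 + 5*(-8248) = 2468037 - 41240 = 2426797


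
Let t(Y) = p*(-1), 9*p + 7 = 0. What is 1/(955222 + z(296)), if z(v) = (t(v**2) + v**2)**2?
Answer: 81/621890052583 ≈ 1.3025e-10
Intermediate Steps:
p = -7/9 (p = -7/9 + (1/9)*0 = -7/9 + 0 = -7/9 ≈ -0.77778)
t(Y) = 7/9 (t(Y) = -7/9*(-1) = 7/9)
z(v) = (7/9 + v**2)**2
1/(955222 + z(296)) = 1/(955222 + (7 + 9*296**2)**2/81) = 1/(955222 + (7 + 9*87616)**2/81) = 1/(955222 + (7 + 788544)**2/81) = 1/(955222 + (1/81)*788551**2) = 1/(955222 + (1/81)*621812679601) = 1/(955222 + 621812679601/81) = 1/(621890052583/81) = 81/621890052583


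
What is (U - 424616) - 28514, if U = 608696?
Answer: 155566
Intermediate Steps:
(U - 424616) - 28514 = (608696 - 424616) - 28514 = 184080 - 28514 = 155566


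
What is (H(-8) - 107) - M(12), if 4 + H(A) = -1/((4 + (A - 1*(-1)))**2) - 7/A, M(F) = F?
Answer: -8801/72 ≈ -122.24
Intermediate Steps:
H(A) = -4 - 1/(5 + A)**2 - 7/A (H(A) = -4 + (-1/((4 + (A - 1*(-1)))**2) - 7/A) = -4 + (-1/((4 + (A + 1))**2) - 7/A) = -4 + (-1/((4 + (1 + A))**2) - 7/A) = -4 + (-1/((5 + A)**2) - 7/A) = -4 + (-1/(5 + A)**2 - 7/A) = -4 - 1/(5 + A)**2 - 7/A)
(H(-8) - 107) - M(12) = ((-4 - 1/(5 - 8)**2 - 7/(-8)) - 107) - 1*12 = ((-4 - 1/(-3)**2 - 7*(-1/8)) - 107) - 12 = ((-4 - 1*1/9 + 7/8) - 107) - 12 = ((-4 - 1/9 + 7/8) - 107) - 12 = (-233/72 - 107) - 12 = -7937/72 - 12 = -8801/72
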